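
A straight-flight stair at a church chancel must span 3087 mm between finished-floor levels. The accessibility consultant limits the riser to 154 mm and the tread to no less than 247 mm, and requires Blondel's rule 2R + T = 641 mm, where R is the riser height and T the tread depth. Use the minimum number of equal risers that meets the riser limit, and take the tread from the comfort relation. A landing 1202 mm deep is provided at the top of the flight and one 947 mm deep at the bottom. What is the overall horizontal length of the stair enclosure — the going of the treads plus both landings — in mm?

9089 mm

⌈3087/154⌉ = 21 risers.
Each riser is 3087/21 = 147 mm (≤ 154 mm).
From 2R + T = 641: T = 641 − 294 = 347 mm.
Treads = 21 − 1 = 20; going = 20 × 347 = 6940 mm.
Enclosure = 6940 + 1202 + 947 = 9089 mm.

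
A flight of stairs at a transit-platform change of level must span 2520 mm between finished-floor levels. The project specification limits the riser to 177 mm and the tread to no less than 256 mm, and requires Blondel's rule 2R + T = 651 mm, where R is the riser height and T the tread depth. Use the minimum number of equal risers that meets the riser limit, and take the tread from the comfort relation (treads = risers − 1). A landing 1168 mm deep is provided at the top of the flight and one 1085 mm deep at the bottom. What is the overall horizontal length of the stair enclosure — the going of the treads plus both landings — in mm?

6663 mm

⌈2520/177⌉ = 15 risers.
Each riser is 2520/15 = 168 mm (≤ 177 mm).
T = 651 − 2·168 = 315 mm, which satisfies the 256 mm minimum.
Going = (15 − 1) × 315 = 4410 mm.
Enclosure = 4410 + 1168 + 1085 = 6663 mm.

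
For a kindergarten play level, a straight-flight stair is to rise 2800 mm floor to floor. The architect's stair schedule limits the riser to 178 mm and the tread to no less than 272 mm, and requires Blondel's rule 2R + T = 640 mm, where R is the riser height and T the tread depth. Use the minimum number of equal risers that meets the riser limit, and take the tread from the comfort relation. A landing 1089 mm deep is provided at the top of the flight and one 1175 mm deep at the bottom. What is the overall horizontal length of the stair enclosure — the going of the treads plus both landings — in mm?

6614 mm

2800 / 178 = 15.73, so 16 risers are needed.
R = 2800 ÷ 16 = 175 mm.
T = 640 − 2·175 = 290 mm, which satisfies the 272 mm minimum.
16 risers give 15 treads; going = 15 × 290 = 4350 mm.
Add landings: 4350 + 1089 + 1175 = 6614 mm.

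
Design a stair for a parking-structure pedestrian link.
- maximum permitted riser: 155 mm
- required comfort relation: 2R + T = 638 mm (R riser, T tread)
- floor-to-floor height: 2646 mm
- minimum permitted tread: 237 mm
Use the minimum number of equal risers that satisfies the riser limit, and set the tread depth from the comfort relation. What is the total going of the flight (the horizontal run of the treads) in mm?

⌈2646/155⌉ = 18 risers.
Riser R = 2646 / 18 = 147 mm, within the 155 mm limit.
From 2R + T = 638: T = 638 − 294 = 344 mm.
Treads = 18 − 1 = 17; going = 17 × 344 = 5848 mm.

5848 mm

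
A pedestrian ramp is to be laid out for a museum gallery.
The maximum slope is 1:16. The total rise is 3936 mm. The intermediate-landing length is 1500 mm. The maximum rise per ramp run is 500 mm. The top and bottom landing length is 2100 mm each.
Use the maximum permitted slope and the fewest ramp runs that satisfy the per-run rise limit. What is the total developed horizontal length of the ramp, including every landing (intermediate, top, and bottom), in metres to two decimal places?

At most 500 each: 3936/500 = 7.87, giving 8 ramp runs. That means 7 intermediate landings.
Ramp run (horizontal) at 1:16: 3936 × 16 = 62976 mm.
Intermediate landings: 7 × 1500 = 10500 mm.
Top and bottom landings: 2 × 2100 = 4200 mm.
Total = 62976 + 10500 + 4200 = 77676 mm.
= 77.68 m.

77.68 m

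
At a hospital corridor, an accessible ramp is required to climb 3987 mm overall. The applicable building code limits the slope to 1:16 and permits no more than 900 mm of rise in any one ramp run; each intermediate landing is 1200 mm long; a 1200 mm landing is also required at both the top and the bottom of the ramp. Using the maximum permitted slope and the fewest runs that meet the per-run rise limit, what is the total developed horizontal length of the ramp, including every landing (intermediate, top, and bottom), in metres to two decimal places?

70.99 m

3987 / 900 = 4.430 → round up to 5 ramp runs. That means 4 intermediate landings.
Horizontal run for 3987 mm of rise at 1:16 is 3987 × 16 = 63792 mm.
4 intermediate landings contribute 4 × 1200 = 4800 mm.
Top and bottom landings: 2 × 1200 = 2400 mm.
Total = 63792 + 4800 + 2400 = 70992 mm.
= 70.99 m.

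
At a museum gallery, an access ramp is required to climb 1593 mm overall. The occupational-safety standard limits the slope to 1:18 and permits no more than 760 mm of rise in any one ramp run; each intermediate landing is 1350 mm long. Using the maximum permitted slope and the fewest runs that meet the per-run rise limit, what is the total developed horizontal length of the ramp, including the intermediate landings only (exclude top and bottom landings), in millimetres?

31374 mm

1593 / 760 = 2.10, so 3 ramp runs are needed. That means 2 intermediate landings.
Horizontal run for 1593 mm of rise at 1:18 is 1593 × 18 = 28674 mm.
2 intermediate landings contribute 2 × 1350 = 2700 mm.
Total developed length = 28674 + 2700 = 31374 mm.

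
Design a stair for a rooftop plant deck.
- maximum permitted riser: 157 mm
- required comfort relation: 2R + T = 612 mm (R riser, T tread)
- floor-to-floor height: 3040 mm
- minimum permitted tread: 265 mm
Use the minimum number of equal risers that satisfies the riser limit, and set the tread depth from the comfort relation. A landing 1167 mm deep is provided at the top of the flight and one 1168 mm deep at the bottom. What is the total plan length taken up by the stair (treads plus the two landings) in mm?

8187 mm

At most 157 each: 3040/157 = 19.36, giving 20 risers.
R = 3040 ÷ 20 = 152 mm.
Tread T = 612 − 2 × 152 = 308 mm (≥ 265 mm).
Going = (20 − 1) × 308 = 5852 mm.
Add landings: 5852 + 1167 + 1168 = 8187 mm.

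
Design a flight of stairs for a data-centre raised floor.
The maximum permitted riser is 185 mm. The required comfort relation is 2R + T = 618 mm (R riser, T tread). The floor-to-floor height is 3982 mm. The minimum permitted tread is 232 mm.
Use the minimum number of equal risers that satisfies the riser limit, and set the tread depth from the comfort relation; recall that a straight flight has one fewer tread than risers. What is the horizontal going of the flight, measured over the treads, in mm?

5376 mm

3982 / 185 = 21.52, so 22 risers are needed.
Each riser is 3982/22 = 181 mm (≤ 185 mm).
T = 618 − 2·181 = 256 mm, which satisfies the 232 mm minimum.
Going = (22 − 1) × 256 = 5376 mm.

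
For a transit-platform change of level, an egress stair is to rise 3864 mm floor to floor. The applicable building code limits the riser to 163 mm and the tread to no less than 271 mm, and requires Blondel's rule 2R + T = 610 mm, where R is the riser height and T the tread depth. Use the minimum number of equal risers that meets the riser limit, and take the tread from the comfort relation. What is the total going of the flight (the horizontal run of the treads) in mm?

6624 mm

3864 / 163 = 23.706 → round up to 24 risers.
Riser R = 3864 / 24 = 161 mm, within the 163 mm limit.
From 2R + T = 610: T = 610 − 322 = 288 mm.
Going = (24 − 1) × 288 = 6624 mm.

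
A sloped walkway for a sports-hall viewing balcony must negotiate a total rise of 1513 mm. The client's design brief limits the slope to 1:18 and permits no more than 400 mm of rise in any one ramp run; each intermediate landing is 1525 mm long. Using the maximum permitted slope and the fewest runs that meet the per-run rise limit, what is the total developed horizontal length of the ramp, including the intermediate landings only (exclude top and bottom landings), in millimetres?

1513 / 400 = 3.783 → round up to 4 ramp runs. That means 3 intermediate landings.
Ramp run (horizontal) at 1:18: 1513 × 18 = 27234 mm.
3 intermediate landings contribute 3 × 1525 = 4575 mm.
Total developed length = 27234 + 4575 = 31809 mm.

31809 mm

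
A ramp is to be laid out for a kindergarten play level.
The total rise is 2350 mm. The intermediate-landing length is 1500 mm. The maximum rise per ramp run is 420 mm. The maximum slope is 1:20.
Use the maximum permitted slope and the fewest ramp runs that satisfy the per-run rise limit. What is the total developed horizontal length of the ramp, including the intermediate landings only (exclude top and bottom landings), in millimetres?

54500 mm

2350 / 420 = 5.595 → round up to 6 ramp runs. That means 5 intermediate landings.
Ramp run (horizontal) at 1:20: 2350 × 20 = 47000 mm.
5 intermediate landings contribute 5 × 1500 = 7500 mm.
Developed length = 47000 + 7500 = 54500 mm.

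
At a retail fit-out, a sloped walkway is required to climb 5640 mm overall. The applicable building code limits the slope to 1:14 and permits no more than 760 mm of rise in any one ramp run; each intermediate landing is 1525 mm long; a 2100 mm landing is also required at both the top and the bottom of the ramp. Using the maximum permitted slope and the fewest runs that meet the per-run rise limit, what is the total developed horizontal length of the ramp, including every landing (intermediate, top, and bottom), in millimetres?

5640 / 760 = 7.421 → round up to 8 ramp runs. That means 7 intermediate landings.
Ramp run (horizontal) at 1:14: 5640 × 14 = 78960 mm.
7 intermediate landings contribute 7 × 1525 = 10675 mm.
Top and bottom landings: 2 × 2100 = 4200 mm.
Total = 78960 + 10675 + 4200 = 93835 mm.

93835 mm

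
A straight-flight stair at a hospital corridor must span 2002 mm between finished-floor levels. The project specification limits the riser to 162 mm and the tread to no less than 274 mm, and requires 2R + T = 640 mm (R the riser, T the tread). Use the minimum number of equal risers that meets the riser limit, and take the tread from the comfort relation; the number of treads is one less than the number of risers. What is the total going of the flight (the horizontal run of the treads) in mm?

3984 mm

2002 / 162 = 12.358 → round up to 13 risers.
Each riser is 2002/13 = 154 mm (≤ 162 mm).
From 2R + T = 640: T = 640 − 308 = 332 mm.
Treads = 13 − 1 = 12; going = 12 × 332 = 3984 mm.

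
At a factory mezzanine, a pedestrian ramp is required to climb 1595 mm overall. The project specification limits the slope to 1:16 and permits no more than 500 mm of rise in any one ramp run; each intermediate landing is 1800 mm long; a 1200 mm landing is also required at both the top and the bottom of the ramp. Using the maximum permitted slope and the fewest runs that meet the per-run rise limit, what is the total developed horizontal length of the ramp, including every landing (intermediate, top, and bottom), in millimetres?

33320 mm

1595 / 500 = 3.190 → round up to 4 ramp runs. That means 3 intermediate landings.
Horizontal run for 1595 mm of rise at 1:16 is 1595 × 16 = 25520 mm.
Intermediate landings: 3 × 1800 = 5400 mm.
Top and bottom landings: 2 × 1200 = 2400 mm.
Total = 25520 + 5400 + 2400 = 33320 mm.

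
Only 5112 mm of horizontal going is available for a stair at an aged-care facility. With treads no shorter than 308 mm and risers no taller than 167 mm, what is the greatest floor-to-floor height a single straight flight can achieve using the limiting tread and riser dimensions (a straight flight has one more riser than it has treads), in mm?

Treads that fit: ⌊5112 / 308⌋ = 16.
Risers = treads + 1 = 17.
Maximum height = 17 × 167 = 2839 mm.

2839 mm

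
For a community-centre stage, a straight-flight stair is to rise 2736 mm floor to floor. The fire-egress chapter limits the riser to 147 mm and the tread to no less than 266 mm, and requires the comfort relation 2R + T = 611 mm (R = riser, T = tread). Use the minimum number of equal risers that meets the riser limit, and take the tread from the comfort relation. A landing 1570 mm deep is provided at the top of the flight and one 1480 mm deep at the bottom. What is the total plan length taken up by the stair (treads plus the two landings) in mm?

8864 mm

2736 / 147 = 18.61, so 19 risers are needed.
Each riser is 2736/19 = 144 mm (≤ 147 mm).
T = 611 − 2·144 = 323 mm, which satisfies the 266 mm minimum.
19 risers give 18 treads; going = 18 × 323 = 5814 mm.
Add landings: 5814 + 1570 + 1480 = 8864 mm.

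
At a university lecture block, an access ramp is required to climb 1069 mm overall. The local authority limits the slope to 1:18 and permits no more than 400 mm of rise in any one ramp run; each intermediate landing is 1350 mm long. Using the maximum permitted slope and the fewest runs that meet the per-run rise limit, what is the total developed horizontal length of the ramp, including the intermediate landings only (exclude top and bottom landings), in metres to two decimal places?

21.94 m

At most 400 each: 1069/400 = 2.67, giving 3 ramp runs. That means 2 intermediate landings.
Ramp run (horizontal) at 1:18: 1069 × 18 = 19242 mm.
2 intermediate landings contribute 2 × 1350 = 2700 mm.
Total developed length = 19242 + 2700 = 21942 mm.
= 21.94 m.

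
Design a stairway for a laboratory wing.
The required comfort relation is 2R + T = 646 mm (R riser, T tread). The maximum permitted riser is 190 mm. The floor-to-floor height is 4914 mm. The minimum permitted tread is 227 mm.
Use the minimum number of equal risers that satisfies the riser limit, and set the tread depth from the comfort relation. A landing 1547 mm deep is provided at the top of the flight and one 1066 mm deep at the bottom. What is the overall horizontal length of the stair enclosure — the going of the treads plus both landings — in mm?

⌈4914/190⌉ = 26 risers.
Riser R = 4914 / 26 = 189 mm, within the 190 mm limit.
From 2R + T = 646: T = 646 − 378 = 268 mm.
Going = (26 − 1) × 268 = 6700 mm.
Add landings: 6700 + 1547 + 1066 = 9313 mm.

9313 mm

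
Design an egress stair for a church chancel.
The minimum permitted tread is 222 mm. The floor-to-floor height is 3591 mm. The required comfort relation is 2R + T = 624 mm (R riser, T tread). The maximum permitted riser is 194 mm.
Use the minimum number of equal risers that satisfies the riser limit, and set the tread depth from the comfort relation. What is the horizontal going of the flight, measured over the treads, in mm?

4428 mm

3591 / 194 = 18.51, so 19 risers are needed.
R = 3591 ÷ 19 = 189 mm.
Tread T = 624 − 2 × 189 = 246 mm (≥ 222 mm).
Going = (19 − 1) × 246 = 4428 mm.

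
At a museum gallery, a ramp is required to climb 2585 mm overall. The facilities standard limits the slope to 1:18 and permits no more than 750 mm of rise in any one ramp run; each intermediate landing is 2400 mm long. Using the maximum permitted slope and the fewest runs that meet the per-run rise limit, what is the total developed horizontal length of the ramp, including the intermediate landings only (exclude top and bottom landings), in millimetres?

⌈2585/750⌉ = 4 ramp runs. That means 3 intermediate landings.
Ramp run (horizontal) at 1:18: 2585 × 18 = 46530 mm.
3 intermediate landings contribute 3 × 2400 = 7200 mm.
Total developed length = 46530 + 7200 = 53730 mm.

53730 mm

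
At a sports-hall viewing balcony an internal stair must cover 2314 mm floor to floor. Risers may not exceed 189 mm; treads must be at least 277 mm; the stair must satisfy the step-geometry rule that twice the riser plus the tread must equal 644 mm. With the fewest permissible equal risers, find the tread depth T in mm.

2314 / 189 = 12.24, so 13 risers are needed.
Riser R = 2314 / 13 = 178 mm, within the 189 mm limit.
From 2R + T = 644: T = 644 − 356 = 288 mm.

288 mm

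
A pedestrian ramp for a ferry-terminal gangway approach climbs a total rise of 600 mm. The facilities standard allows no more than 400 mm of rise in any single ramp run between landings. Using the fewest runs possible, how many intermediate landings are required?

1 intermediate landings

600 / 400 = 1.500 → round up to 2 ramp runs.
2 runs are separated by 1 intermediate landings.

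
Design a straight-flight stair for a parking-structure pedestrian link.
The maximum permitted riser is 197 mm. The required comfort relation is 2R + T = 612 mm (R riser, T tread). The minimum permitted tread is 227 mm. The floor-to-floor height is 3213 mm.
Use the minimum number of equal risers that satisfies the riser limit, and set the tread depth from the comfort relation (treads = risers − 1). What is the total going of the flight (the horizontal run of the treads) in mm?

At most 197 each: 3213/197 = 16.31, giving 17 risers.
Each riser is 3213/17 = 189 mm (≤ 197 mm).
Tread T = 612 − 2 × 189 = 234 mm (≥ 227 mm).
17 risers give 16 treads; going = 16 × 234 = 3744 mm.

3744 mm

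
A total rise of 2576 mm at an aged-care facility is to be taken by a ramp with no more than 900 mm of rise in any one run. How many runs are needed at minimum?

3 runs

2576 / 900 = 2.862 → round up to 3 ramp runs.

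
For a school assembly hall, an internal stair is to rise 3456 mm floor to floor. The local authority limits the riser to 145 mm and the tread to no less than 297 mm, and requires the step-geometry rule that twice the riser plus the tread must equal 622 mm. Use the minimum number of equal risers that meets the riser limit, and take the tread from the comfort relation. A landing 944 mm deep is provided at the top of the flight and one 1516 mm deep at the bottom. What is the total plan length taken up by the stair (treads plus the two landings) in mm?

At most 145 each: 3456/145 = 23.83, giving 24 risers.
Riser R = 3456 / 24 = 144 mm, within the 145 mm limit.
T = 622 − 2·144 = 334 mm, which satisfies the 297 mm minimum.
Treads = 24 − 1 = 23; going = 23 × 334 = 7682 mm.
Add landings: 7682 + 944 + 1516 = 10142 mm.

10142 mm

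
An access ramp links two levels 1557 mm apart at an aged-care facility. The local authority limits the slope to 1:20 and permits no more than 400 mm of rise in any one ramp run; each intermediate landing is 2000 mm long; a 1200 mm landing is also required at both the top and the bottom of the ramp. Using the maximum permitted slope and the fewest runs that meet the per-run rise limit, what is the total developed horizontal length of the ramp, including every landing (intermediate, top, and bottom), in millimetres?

⌈1557/400⌉ = 4 ramp runs. That means 3 intermediate landings.
Horizontal run for 1557 mm of rise at 1:20 is 1557 × 20 = 31140 mm.
Intermediate landings: 3 × 2000 = 6000 mm.
Top and bottom landings: 2 × 1200 = 2400 mm.
Total = 31140 + 6000 + 2400 = 39540 mm.

39540 mm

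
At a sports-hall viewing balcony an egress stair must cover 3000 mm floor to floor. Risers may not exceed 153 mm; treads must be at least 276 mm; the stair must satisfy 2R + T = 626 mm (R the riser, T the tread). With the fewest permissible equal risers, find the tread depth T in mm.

3000 / 153 = 19.61, so 20 risers are needed.
Riser R = 3000 / 20 = 150 mm, within the 153 mm limit.
From 2R + T = 626: T = 626 − 300 = 326 mm.

326 mm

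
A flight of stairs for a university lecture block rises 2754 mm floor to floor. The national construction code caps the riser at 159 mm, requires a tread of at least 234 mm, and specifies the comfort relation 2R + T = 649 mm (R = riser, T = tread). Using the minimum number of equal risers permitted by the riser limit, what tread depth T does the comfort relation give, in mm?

343 mm

At most 159 each: 2754/159 = 17.32, giving 18 risers.
Each riser is 2754/18 = 153 mm (≤ 159 mm).
Tread T = 649 − 2 × 153 = 343 mm (≥ 234 mm).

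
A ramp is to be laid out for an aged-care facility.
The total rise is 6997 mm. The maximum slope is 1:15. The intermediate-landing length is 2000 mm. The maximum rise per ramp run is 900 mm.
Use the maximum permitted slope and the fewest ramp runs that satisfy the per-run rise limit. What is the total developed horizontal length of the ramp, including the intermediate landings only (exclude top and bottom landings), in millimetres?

118955 mm

6997 / 900 = 7.77, so 8 ramp runs are needed. That means 7 intermediate landings.
Ramp run (horizontal) at 1:15: 6997 × 15 = 104955 mm.
Intermediate landings: 7 × 2000 = 14000 mm.
Developed length = 104955 + 14000 = 118955 mm.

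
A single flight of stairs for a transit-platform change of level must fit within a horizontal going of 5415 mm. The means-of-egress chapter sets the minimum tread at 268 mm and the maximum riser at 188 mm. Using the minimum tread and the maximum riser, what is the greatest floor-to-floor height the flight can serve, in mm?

3948 mm

Treads that fit: ⌊5415 / 268⌋ = 20.
Risers = treads + 1 = 21.
Maximum height = 21 × 188 = 3948 mm.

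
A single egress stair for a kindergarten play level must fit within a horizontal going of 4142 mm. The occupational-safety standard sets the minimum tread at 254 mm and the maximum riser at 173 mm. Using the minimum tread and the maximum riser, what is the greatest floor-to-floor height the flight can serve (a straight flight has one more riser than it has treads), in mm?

4142 / 254 = 16.31, so 16 treads fit.
Risers = treads + 1 = 17.
Maximum height = 17 × 173 = 2941 mm.

2941 mm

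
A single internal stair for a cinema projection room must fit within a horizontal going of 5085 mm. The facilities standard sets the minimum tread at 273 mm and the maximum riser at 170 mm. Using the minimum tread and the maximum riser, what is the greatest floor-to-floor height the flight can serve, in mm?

3230 mm

5085 / 273 = 18.63, so 18 treads fit.
Risers = treads + 1 = 19.
Maximum height = 19 × 170 = 3230 mm.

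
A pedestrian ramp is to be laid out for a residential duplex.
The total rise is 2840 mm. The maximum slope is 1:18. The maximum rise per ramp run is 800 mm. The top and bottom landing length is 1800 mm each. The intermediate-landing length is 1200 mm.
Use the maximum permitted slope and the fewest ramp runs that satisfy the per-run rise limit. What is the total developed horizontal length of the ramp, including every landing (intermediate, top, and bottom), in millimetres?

58320 mm

2840 / 800 = 3.55, so 4 ramp runs are needed. That means 3 intermediate landings.
Horizontal run for 2840 mm of rise at 1:18 is 2840 × 18 = 51120 mm.
Intermediate landings: 3 × 1200 = 3600 mm.
Top and bottom landings: 2 × 1800 = 3600 mm.
Total = 51120 + 3600 + 3600 = 58320 mm.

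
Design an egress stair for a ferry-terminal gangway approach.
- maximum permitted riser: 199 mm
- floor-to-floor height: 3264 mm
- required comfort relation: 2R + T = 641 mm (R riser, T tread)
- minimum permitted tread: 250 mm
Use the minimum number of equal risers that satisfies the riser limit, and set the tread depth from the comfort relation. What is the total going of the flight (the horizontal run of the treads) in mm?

4112 mm

⌈3264/199⌉ = 17 risers.
Each riser is 3264/17 = 192 mm (≤ 199 mm).
T = 641 − 2·192 = 257 mm, which satisfies the 250 mm minimum.
Going = (17 − 1) × 257 = 4112 mm.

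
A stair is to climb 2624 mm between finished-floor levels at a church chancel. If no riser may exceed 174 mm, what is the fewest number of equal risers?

2624 / 174 = 15.080 → round up to 16 risers.

16 risers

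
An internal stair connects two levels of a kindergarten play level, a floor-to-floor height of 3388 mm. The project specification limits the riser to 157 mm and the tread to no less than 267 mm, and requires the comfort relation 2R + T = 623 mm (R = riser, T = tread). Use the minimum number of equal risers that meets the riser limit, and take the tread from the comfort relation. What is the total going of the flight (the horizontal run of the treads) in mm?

3388 / 157 = 21.580 → round up to 22 risers.
Each riser is 3388/22 = 154 mm (≤ 157 mm).
From 2R + T = 623: T = 623 − 308 = 315 mm.
Treads = 22 − 1 = 21; going = 21 × 315 = 6615 mm.

6615 mm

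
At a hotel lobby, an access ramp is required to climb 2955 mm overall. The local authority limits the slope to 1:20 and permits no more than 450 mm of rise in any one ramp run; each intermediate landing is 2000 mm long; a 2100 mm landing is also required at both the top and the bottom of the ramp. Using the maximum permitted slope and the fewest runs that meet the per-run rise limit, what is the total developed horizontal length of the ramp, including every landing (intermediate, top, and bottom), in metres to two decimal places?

2955 / 450 = 6.57, so 7 ramp runs are needed. That means 6 intermediate landings.
Horizontal run for 2955 mm of rise at 1:20 is 2955 × 20 = 59100 mm.
Intermediate landings: 6 × 2000 = 12000 mm.
Top and bottom landings: 2 × 2100 = 4200 mm.
Total = 59100 + 12000 + 4200 = 75300 mm.
= 75.30 m.

75.30 m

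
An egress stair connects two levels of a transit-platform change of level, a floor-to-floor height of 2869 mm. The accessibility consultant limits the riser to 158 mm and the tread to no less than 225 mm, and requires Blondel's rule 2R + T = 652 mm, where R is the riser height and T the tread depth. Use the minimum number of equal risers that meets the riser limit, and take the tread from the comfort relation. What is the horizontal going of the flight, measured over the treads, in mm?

2869 / 158 = 18.16, so 19 risers are needed.
Riser R = 2869 / 19 = 151 mm, within the 158 mm limit.
From 2R + T = 652: T = 652 − 302 = 350 mm.
19 risers give 18 treads; going = 18 × 350 = 6300 mm.

6300 mm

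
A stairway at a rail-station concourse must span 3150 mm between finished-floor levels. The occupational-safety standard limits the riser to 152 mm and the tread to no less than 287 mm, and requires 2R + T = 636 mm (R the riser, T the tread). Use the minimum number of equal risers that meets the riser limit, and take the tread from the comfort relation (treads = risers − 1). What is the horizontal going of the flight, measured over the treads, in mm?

3150 / 152 = 20.724 → round up to 21 risers.
Riser R = 3150 / 21 = 150 mm, within the 152 mm limit.
Tread T = 636 − 2 × 150 = 336 mm (≥ 287 mm).
21 risers give 20 treads; going = 20 × 336 = 6720 mm.

6720 mm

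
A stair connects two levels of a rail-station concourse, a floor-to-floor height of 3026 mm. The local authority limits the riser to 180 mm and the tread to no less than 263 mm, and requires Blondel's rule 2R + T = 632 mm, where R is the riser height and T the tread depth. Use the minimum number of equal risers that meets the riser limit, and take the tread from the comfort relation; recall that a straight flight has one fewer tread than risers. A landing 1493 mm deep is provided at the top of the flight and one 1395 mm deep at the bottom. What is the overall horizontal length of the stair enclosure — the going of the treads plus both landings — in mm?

7304 mm

⌈3026/180⌉ = 17 risers.
R = 3026 ÷ 17 = 178 mm.
T = 632 − 2·178 = 276 mm, which satisfies the 263 mm minimum.
Treads = 17 − 1 = 16; going = 16 × 276 = 4416 mm.
Enclosure = 4416 + 1493 + 1395 = 7304 mm.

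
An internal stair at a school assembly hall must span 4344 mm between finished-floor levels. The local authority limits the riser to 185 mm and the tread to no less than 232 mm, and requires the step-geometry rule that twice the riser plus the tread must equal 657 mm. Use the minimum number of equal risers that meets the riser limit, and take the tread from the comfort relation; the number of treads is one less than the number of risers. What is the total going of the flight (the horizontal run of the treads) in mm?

6785 mm

4344 / 185 = 23.48, so 24 risers are needed.
R = 4344 ÷ 24 = 181 mm.
Tread T = 657 − 2 × 181 = 295 mm (≥ 232 mm).
Treads = 24 − 1 = 23; going = 23 × 295 = 6785 mm.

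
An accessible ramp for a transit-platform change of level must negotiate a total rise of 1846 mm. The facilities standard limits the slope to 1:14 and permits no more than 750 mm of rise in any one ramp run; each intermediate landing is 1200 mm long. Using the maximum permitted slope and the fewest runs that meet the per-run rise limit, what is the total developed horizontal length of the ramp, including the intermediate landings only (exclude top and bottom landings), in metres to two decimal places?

28.24 m

1846 / 750 = 2.46, so 3 ramp runs are needed. That means 2 intermediate landings.
Ramp run (horizontal) at 1:14: 1846 × 14 = 25844 mm.
Intermediate landings: 2 × 1200 = 2400 mm.
Developed length = 25844 + 2400 = 28244 mm.
= 28.24 m.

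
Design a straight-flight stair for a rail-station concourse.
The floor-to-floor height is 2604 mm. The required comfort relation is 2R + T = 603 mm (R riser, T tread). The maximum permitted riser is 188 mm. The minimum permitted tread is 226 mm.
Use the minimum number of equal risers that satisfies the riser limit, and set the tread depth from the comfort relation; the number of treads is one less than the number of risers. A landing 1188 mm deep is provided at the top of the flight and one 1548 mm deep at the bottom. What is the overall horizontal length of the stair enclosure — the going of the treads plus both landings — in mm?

2604 / 188 = 13.851 → round up to 14 risers.
Riser R = 2604 / 14 = 186 mm, within the 188 mm limit.
T = 603 − 2·186 = 231 mm, which satisfies the 226 mm minimum.
Treads = 14 − 1 = 13; going = 13 × 231 = 3003 mm.
Add landings: 3003 + 1188 + 1548 = 5739 mm.

5739 mm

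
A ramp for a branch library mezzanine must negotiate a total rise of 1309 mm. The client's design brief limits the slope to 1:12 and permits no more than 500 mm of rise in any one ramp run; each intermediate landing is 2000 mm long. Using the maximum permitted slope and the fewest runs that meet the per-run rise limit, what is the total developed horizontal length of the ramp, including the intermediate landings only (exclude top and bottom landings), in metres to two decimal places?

19.71 m

1309 / 500 = 2.62, so 3 ramp runs are needed. That means 2 intermediate landings.
Horizontal run for 1309 mm of rise at 1:12 is 1309 × 12 = 15708 mm.
Intermediate landings: 2 × 2000 = 4000 mm.
Total developed length = 15708 + 4000 = 19708 mm.
= 19.71 m.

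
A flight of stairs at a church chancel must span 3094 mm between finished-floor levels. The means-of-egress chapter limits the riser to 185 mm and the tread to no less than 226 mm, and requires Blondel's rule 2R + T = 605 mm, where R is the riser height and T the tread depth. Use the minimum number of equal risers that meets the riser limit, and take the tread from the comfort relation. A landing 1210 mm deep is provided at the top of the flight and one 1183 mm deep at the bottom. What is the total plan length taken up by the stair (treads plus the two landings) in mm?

6249 mm

At most 185 each: 3094/185 = 16.72, giving 17 risers.
R = 3094 ÷ 17 = 182 mm.
From 2R + T = 605: T = 605 − 364 = 241 mm.
Treads = 17 − 1 = 16; going = 16 × 241 = 3856 mm.
Add landings: 3856 + 1210 + 1183 = 6249 mm.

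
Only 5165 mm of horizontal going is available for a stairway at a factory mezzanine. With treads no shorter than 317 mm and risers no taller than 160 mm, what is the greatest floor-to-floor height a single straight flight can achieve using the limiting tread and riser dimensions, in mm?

Treads that fit: ⌊5165 / 317⌋ = 16.
Risers = treads + 1 = 17.
Maximum height = 17 × 160 = 2720 mm.

2720 mm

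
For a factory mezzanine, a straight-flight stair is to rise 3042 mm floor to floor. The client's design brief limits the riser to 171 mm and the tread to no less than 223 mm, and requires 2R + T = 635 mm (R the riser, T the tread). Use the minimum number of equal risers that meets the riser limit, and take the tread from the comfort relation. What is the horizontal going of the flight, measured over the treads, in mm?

5049 mm

⌈3042/171⌉ = 18 risers.
Each riser is 3042/18 = 169 mm (≤ 171 mm).
Tread T = 635 − 2 × 169 = 297 mm (≥ 223 mm).
18 risers give 17 treads; going = 17 × 297 = 5049 mm.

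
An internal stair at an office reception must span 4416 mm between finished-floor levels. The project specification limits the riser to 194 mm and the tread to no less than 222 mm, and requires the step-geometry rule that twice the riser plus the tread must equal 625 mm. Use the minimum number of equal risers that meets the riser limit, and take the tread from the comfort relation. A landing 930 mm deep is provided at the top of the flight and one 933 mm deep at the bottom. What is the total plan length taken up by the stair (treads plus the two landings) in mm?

4416 / 194 = 22.76, so 23 risers are needed.
Each riser is 4416/23 = 192 mm (≤ 194 mm).
Tread T = 625 − 2 × 192 = 241 mm (≥ 222 mm).
23 risers give 22 treads; going = 22 × 241 = 5302 mm.
Add landings: 5302 + 930 + 933 = 7165 mm.

7165 mm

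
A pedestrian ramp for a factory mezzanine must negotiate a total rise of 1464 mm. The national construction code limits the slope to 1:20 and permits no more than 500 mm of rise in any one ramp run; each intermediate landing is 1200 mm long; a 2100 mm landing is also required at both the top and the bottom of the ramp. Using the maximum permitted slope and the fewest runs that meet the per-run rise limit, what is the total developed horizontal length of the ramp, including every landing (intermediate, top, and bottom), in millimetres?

At most 500 each: 1464/500 = 2.93, giving 3 ramp runs. That means 2 intermediate landings.
Horizontal run for 1464 mm of rise at 1:20 is 1464 × 20 = 29280 mm.
Intermediate landings: 2 × 1200 = 2400 mm.
Top and bottom landings: 2 × 2100 = 4200 mm.
Total = 29280 + 2400 + 4200 = 35880 mm.

35880 mm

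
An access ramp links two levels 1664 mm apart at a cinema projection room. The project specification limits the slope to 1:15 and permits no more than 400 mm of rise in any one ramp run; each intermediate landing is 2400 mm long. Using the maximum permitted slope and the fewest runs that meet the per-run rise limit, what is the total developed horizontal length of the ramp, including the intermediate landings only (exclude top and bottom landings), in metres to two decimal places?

34.56 m

⌈1664/400⌉ = 5 ramp runs. That means 4 intermediate landings.
Horizontal run for 1664 mm of rise at 1:15 is 1664 × 15 = 24960 mm.
4 intermediate landings contribute 4 × 2400 = 9600 mm.
Total developed length = 24960 + 9600 = 34560 mm.
= 34.56 m.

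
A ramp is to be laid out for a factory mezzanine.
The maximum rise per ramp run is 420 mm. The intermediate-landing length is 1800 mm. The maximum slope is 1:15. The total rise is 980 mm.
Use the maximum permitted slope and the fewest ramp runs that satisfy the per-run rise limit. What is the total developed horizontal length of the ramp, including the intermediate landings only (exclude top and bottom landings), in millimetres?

18300 mm

⌈980/420⌉ = 3 ramp runs. That means 2 intermediate landings.
Horizontal run for 980 mm of rise at 1:15 is 980 × 15 = 14700 mm.
2 intermediate landings contribute 2 × 1800 = 3600 mm.
Developed length = 14700 + 3600 = 18300 mm.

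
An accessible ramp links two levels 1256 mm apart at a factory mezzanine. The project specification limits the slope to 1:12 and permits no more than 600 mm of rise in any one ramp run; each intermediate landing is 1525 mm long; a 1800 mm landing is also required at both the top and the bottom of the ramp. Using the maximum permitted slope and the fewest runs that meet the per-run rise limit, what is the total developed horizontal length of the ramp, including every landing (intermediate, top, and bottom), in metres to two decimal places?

21.72 m

⌈1256/600⌉ = 3 ramp runs. That means 2 intermediate landings.
Ramp run (horizontal) at 1:12: 1256 × 12 = 15072 mm.
2 intermediate landings contribute 2 × 1525 = 3050 mm.
Top and bottom landings: 2 × 1800 = 3600 mm.
Total = 15072 + 3050 + 3600 = 21722 mm.
= 21.72 m.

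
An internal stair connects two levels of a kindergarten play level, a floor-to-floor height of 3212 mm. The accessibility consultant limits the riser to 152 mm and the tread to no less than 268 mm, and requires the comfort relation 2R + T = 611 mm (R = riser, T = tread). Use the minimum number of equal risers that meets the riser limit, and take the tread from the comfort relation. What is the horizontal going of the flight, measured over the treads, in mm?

6699 mm

3212 / 152 = 21.132 → round up to 22 risers.
Each riser is 3212/22 = 146 mm (≤ 152 mm).
Tread T = 611 − 2 × 146 = 319 mm (≥ 268 mm).
22 risers give 21 treads; going = 21 × 319 = 6699 mm.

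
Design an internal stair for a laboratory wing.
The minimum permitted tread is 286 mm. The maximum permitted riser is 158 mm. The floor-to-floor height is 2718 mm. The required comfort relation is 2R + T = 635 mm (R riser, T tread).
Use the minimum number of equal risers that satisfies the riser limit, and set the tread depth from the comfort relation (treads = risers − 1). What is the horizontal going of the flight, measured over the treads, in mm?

5661 mm

⌈2718/158⌉ = 18 risers.
R = 2718 ÷ 18 = 151 mm.
T = 635 − 2·151 = 333 mm, which satisfies the 286 mm minimum.
Going = (18 − 1) × 333 = 5661 mm.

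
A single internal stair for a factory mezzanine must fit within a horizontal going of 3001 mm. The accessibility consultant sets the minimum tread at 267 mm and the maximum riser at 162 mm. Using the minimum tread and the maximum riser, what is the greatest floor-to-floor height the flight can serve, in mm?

Treads that fit: ⌊3001 / 267⌋ = 11.
Risers = treads + 1 = 12.
Maximum height = 12 × 162 = 1944 mm.

1944 mm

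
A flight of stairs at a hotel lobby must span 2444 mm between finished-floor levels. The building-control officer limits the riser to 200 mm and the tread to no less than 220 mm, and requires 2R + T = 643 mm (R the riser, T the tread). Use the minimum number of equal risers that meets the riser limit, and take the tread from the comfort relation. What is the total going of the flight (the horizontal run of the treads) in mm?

2444 / 200 = 12.220 → round up to 13 risers.
Each riser is 2444/13 = 188 mm (≤ 200 mm).
T = 643 − 2·188 = 267 mm, which satisfies the 220 mm minimum.
Treads = 13 − 1 = 12; going = 12 × 267 = 3204 mm.

3204 mm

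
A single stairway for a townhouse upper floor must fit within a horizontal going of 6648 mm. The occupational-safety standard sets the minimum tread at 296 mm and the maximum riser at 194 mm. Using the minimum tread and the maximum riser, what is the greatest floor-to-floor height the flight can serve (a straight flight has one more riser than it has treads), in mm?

4462 mm

Treads that fit: ⌊6648 / 296⌋ = 22.
Risers = treads + 1 = 23.
Maximum height = 23 × 194 = 4462 mm.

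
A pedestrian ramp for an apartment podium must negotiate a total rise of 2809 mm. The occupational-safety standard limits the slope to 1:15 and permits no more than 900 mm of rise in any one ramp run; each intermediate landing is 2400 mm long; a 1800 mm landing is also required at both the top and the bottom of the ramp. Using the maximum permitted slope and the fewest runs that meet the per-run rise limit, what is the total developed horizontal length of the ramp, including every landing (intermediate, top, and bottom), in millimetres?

2809 / 900 = 3.12, so 4 ramp runs are needed. That means 3 intermediate landings.
Ramp run (horizontal) at 1:15: 2809 × 15 = 42135 mm.
3 intermediate landings contribute 3 × 2400 = 7200 mm.
Top and bottom landings: 2 × 1800 = 3600 mm.
Total = 42135 + 7200 + 3600 = 52935 mm.

52935 mm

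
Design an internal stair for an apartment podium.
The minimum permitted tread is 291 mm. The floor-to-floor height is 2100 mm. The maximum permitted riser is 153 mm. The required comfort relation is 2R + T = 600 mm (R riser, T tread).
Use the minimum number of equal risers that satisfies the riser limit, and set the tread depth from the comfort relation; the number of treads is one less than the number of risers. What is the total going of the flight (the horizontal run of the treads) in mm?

⌈2100/153⌉ = 14 risers.
Riser R = 2100 / 14 = 150 mm, within the 153 mm limit.
T = 600 − 2·150 = 300 mm, which satisfies the 291 mm minimum.
Treads = 14 − 1 = 13; going = 13 × 300 = 3900 mm.

3900 mm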